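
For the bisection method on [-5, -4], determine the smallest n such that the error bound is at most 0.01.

We need (b-a)/2^n ≤ 0.01
(-4 - (-5))/2^n ≤ 0.01
1/2^n ≤ 0.01
2^n ≥ 100
n ≥ log₂(100) = 6.64
n ≥ 7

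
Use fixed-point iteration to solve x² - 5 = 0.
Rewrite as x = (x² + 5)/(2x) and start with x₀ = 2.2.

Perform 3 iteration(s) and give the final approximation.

Equation: x² - 5 = 0
Fixed-point form: x = (x² + 5)/(2x)
x₀ = 2.2

x_1 = g(2.200000) = 2.236364
x_2 = g(2.236364) = 2.236068
x_3 = g(2.236068) = 2.236068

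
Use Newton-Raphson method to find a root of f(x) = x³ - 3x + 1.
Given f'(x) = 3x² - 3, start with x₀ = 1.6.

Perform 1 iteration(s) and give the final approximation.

f(x) = x³ - 3x + 1
f'(x) = 3x² - 3
x₀ = 1.6

Newton-Raphson formula: x_{n+1} = x_n - f(x_n)/f'(x_n)

Iteration 1:
  f(1.600000) = 0.296000
  f'(1.600000) = 4.680000
  x_1 = 1.600000 - 0.296000/4.680000 = 1.536752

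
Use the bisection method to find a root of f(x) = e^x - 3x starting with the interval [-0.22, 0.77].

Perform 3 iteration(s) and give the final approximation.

f(x) = e^x - 3x
Initial interval: [-0.22, 0.77]

Iteration 1:
  c_1 = (-0.220000 + 0.770000)/2 = 0.275000
  f(c_1) = f(0.275000) = 0.491531
  f(a) × f(c) ≥ 0, new interval: [0.275000, 0.770000]
Iteration 2:
  c_2 = (0.275000 + 0.770000)/2 = 0.522500
  f(c_2) = f(0.522500) = 0.118738
  f(a) × f(c) ≥ 0, new interval: [0.522500, 0.770000]
Iteration 3:
  c_3 = (0.522500 + 0.770000)/2 = 0.646250
  f(c_3) = f(0.646250) = -0.030379
  f(a) × f(c) < 0, new interval: [0.522500, 0.646250]

After 3 iteration(s), the approximation is c_3 = 0.646250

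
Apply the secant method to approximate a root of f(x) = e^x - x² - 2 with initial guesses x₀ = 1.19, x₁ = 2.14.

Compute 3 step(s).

f(x) = e^x - x² - 2
x₀ = 1.19, x₁ = 2.14

Secant formula: x_{n+1} = x_n - f(x_n)(x_n - x_{n-1})/(f(x_n) - f(x_{n-1}))

Iteration 1:
  f(1.190000) = -0.129019
  f(2.140000) = 1.919838
  x_2 = 2.140000 - 1.919838×(2.140000 - 1.190000)/(1.919838 - (-0.129019))
       = 1.249823
Iteration 2:
  f(2.140000) = 1.919838
  f(1.249823) = -0.072333
  x_3 = 1.249823 - (-0.072333)×(1.249823 - 2.140000)/(-0.072333 - 1.919838)
       = 1.282144
Iteration 3:
  f(1.249823) = -0.072333
  f(1.282144) = -0.039534
  x_4 = 1.282144 - (-0.039534)×(1.282144 - 1.249823)/(-0.039534 - (-0.072333))
       = 1.321103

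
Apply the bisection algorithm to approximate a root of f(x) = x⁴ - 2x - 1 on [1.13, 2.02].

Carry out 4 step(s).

f(x) = x⁴ - 2x - 1
Initial interval: [1.13, 2.02]

Iteration 1:
  c_1 = (1.130000 + 2.020000)/2 = 1.575000
  f(c_1) = f(1.575000) = 2.003500
  f(a) × f(c) < 0, new interval: [1.130000, 1.575000]
Iteration 2:
  c_2 = (1.130000 + 1.575000)/2 = 1.352500
  f(c_2) = f(1.352500) = -0.358822
  f(a) × f(c) ≥ 0, new interval: [1.352500, 1.575000]
Iteration 3:
  c_3 = (1.352500 + 1.575000)/2 = 1.463750
  f(c_3) = f(1.463750) = 0.663081
  f(a) × f(c) < 0, new interval: [1.352500, 1.463750]
Iteration 4:
  c_4 = (1.352500 + 1.463750)/2 = 1.408125
  f(c_4) = f(1.408125) = 0.115309
  f(a) × f(c) < 0, new interval: [1.352500, 1.408125]

After 4 iteration(s), the approximation is c_4 = 1.408125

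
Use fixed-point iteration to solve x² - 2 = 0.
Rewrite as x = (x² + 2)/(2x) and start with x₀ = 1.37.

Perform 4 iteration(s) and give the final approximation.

Equation: x² - 2 = 0
Fixed-point form: x = (x² + 2)/(2x)
x₀ = 1.37

x_1 = g(1.370000) = 1.414927
x_2 = g(1.414927) = 1.414214
x_3 = g(1.414214) = 1.414214
x_4 = g(1.414214) = 1.414214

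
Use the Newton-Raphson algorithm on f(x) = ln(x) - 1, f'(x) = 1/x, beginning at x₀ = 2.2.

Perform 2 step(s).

f(x) = ln(x) - 1
f'(x) = 1/x
x₀ = 2.2

Newton-Raphson formula: x_{n+1} = x_n - f(x_n)/f'(x_n)

Iteration 1:
  f(2.200000) = -0.211543
  f'(2.200000) = 0.454545
  x_1 = 2.200000 - (-0.211543)/0.454545 = 2.665394
Iteration 2:
  f(2.665394) = -0.019648
  f'(2.665394) = 0.375179
  x_2 = 2.665394 - (-0.019648)/0.375179 = 2.717764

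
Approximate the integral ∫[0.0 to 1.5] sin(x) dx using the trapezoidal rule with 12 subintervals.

f(x) = sin(x)
a = 0.0, b = 1.5, n = 12
h = (b - a)/n = 0.125000

Trapezoidal rule: (h/2)[f(x₀) + 2f(x₁) + 2f(x₂) + ... + f(xₙ)]

x_0 = 0.0000, f(x_0) = 0.000000, coefficient = 1
x_1 = 0.1250, f(x_1) = 0.124675, coefficient = 2
x_2 = 0.2500, f(x_2) = 0.247404, coefficient = 2
x_3 = 0.3750, f(x_3) = 0.366273, coefficient = 2
x_4 = 0.5000, f(x_4) = 0.479426, coefficient = 2
x_5 = 0.6250, f(x_5) = 0.585097, coefficient = 2
x_6 = 0.7500, f(x_6) = 0.681639, coefficient = 2
x_7 = 0.8750, f(x_7) = 0.767544, coefficient = 2
x_8 = 1.0000, f(x_8) = 0.841471, coefficient = 2
x_9 = 1.1250, f(x_9) = 0.902268, coefficient = 2
x_10 = 1.2500, f(x_10) = 0.948985, coefficient = 2
x_11 = 1.3750, f(x_11) = 0.980893, coefficient = 2
x_12 = 1.5000, f(x_12) = 0.997495, coefficient = 1

I ≈ (0.125000/2) × 14.848840 = 0.928053
Exact value: 0.929263
Error: 0.001210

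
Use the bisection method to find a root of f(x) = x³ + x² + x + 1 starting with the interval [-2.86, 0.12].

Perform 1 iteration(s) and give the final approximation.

f(x) = x³ + x² + x + 1
Initial interval: [-2.86, 0.12]

Iteration 1:
  c_1 = (-2.860000 + 0.120000)/2 = -1.370000
  f(c_1) = f(-1.370000) = -1.064453
  f(a) × f(c) ≥ 0, new interval: [-1.370000, 0.120000]

After 1 iteration(s), the approximation is c_1 = -1.370000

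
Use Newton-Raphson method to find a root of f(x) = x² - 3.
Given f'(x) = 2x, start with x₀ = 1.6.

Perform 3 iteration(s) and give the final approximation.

f(x) = x² - 3
f'(x) = 2x
x₀ = 1.6

Newton-Raphson formula: x_{n+1} = x_n - f(x_n)/f'(x_n)

Iteration 1:
  f(1.600000) = -0.440000
  f'(1.600000) = 3.200000
  x_1 = 1.600000 - (-0.440000)/3.200000 = 1.737500
Iteration 2:
  f(1.737500) = 0.018906
  f'(1.737500) = 3.475000
  x_2 = 1.737500 - 0.018906/3.475000 = 1.732059
Iteration 3:
  f(1.732059) = 0.000030
  f'(1.732059) = 3.464119
  x_3 = 1.732059 - 0.000030/3.464119 = 1.732051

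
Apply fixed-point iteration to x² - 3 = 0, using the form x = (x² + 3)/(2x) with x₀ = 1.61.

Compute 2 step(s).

Equation: x² - 3 = 0
Fixed-point form: x = (x² + 3)/(2x)
x₀ = 1.61

x_1 = g(1.610000) = 1.736677
x_2 = g(1.736677) = 1.732057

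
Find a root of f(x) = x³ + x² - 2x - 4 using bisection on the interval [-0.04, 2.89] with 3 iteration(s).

f(x) = x³ + x² - 2x - 4
Initial interval: [-0.04, 2.89]

Iteration 1:
  c_1 = (-0.040000 + 2.890000)/2 = 1.425000
  f(c_1) = f(1.425000) = -1.925734
  f(a) × f(c) ≥ 0, new interval: [1.425000, 2.890000]
Iteration 2:
  c_2 = (1.425000 + 2.890000)/2 = 2.157500
  f(c_2) = f(2.157500) = 6.382551
  f(a) × f(c) < 0, new interval: [1.425000, 2.157500]
Iteration 3:
  c_3 = (1.425000 + 2.157500)/2 = 1.791250
  f(c_3) = f(1.791250) = 1.373439
  f(a) × f(c) < 0, new interval: [1.425000, 1.791250]

After 3 iteration(s), the approximation is c_3 = 1.791250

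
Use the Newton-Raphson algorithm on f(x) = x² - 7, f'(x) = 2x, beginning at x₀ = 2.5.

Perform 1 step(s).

f(x) = x² - 7
f'(x) = 2x
x₀ = 2.5

Newton-Raphson formula: x_{n+1} = x_n - f(x_n)/f'(x_n)

Iteration 1:
  f(2.500000) = -0.750000
  f'(2.500000) = 5.000000
  x_1 = 2.500000 - (-0.750000)/5.000000 = 2.650000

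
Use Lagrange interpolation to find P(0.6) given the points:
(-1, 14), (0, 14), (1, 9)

Lagrange interpolation formula:
P(x) = Σ yᵢ × Lᵢ(x)
where Lᵢ(x) = Π_{j≠i} (x - xⱼ)/(xᵢ - xⱼ)

L_0(0.6) = (0.6 - 0)/(-1 - 0) × (0.6 - 1)/(-1 - 1) = -0.120000
L_1(0.6) = (0.6 - (-1))/(0 - (-1)) × (0.6 - 1)/(0 - 1) = 0.640000
L_2(0.6) = (0.6 - (-1))/(1 - (-1)) × (0.6 - 0)/(1 - 0) = 0.480000

P(0.6) = 14×L_0(0.6) + 14×L_1(0.6) + 9×L_2(0.6)
P(0.6) = 11.600000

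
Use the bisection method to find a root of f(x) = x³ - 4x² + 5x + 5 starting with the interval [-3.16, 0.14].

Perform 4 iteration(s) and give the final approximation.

f(x) = x³ - 4x² + 5x + 5
Initial interval: [-3.16, 0.14]

Iteration 1:
  c_1 = (-3.160000 + 0.140000)/2 = -1.510000
  f(c_1) = f(-1.510000) = -15.113351
  f(a) × f(c) ≥ 0, new interval: [-1.510000, 0.140000]
Iteration 2:
  c_2 = (-1.510000 + 0.140000)/2 = -0.685000
  f(c_2) = f(-0.685000) = -0.623319
  f(a) × f(c) ≥ 0, new interval: [-0.685000, 0.140000]
Iteration 3:
  c_3 = (-0.685000 + 0.140000)/2 = -0.272500
  f(c_3) = f(-0.272500) = 3.320240
  f(a) × f(c) < 0, new interval: [-0.685000, -0.272500]
Iteration 4:
  c_4 = (-0.685000 + (-0.272500))/2 = -0.478750
  f(c_4) = f(-0.478750) = 1.579714
  f(a) × f(c) < 0, new interval: [-0.685000, -0.478750]

After 4 iteration(s), the approximation is c_4 = -0.478750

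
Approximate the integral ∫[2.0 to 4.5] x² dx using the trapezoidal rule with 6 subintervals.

f(x) = x²
a = 2.0, b = 4.5, n = 6
h = (b - a)/n = 0.416667

Trapezoidal rule: (h/2)[f(x₀) + 2f(x₁) + 2f(x₂) + ... + f(xₙ)]

x_0 = 2.0000, f(x_0) = 4.000000, coefficient = 1
x_1 = 2.4167, f(x_1) = 5.840278, coefficient = 2
x_2 = 2.8333, f(x_2) = 8.027778, coefficient = 2
x_3 = 3.2500, f(x_3) = 10.562500, coefficient = 2
x_4 = 3.6667, f(x_4) = 13.444444, coefficient = 2
x_5 = 4.0833, f(x_5) = 16.673611, coefficient = 2
x_6 = 4.5000, f(x_6) = 20.250000, coefficient = 1

I ≈ (0.416667/2) × 133.347222 = 27.780671
Exact value: 27.708333
Error: 0.072338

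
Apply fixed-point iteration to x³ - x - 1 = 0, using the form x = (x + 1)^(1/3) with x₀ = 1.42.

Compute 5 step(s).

Equation: x³ - x - 1 = 0
Fixed-point form: x = (x + 1)^(1/3)
x₀ = 1.42

x_1 = g(1.420000) = 1.342575
x_2 = g(1.342575) = 1.328101
x_3 = g(1.328101) = 1.325360
x_4 = g(1.325360) = 1.324840
x_5 = g(1.324840) = 1.324741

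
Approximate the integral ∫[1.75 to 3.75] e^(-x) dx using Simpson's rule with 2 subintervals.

f(x) = e^(-x)
a = 1.75, b = 3.75, n = 2
h = (b - a)/n = 1.000000

Simpson's rule: (h/3)[f(x₀) + 4f(x₁) + 2f(x₂) + ... + f(xₙ)]

x_0 = 1.7500, f(x_0) = 0.173774, coefficient = 1
x_1 = 2.7500, f(x_1) = 0.063928, coefficient = 4
x_2 = 3.7500, f(x_2) = 0.023518, coefficient = 1

I ≈ (1.000000/3) × 0.453003 = 0.151001
Exact value: 0.150256
Error: 0.000745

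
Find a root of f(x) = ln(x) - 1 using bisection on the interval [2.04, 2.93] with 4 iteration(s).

f(x) = ln(x) - 1
Initial interval: [2.04, 2.93]

Iteration 1:
  c_1 = (2.040000 + 2.930000)/2 = 2.485000
  f(c_1) = f(2.485000) = -0.089727
  f(a) × f(c) ≥ 0, new interval: [2.485000, 2.930000]
Iteration 2:
  c_2 = (2.485000 + 2.930000)/2 = 2.707500
  f(c_2) = f(2.707500) = -0.003974
  f(a) × f(c) ≥ 0, new interval: [2.707500, 2.930000]
Iteration 3:
  c_3 = (2.707500 + 2.930000)/2 = 2.818750
  f(c_3) = f(2.818750) = 0.036294
  f(a) × f(c) < 0, new interval: [2.707500, 2.818750]
Iteration 4:
  c_4 = (2.707500 + 2.818750)/2 = 2.763125
  f(c_4) = f(2.763125) = 0.016362
  f(a) × f(c) < 0, new interval: [2.707500, 2.763125]

After 4 iteration(s), the approximation is c_4 = 2.763125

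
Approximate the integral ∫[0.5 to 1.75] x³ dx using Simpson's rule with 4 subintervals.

f(x) = x³
a = 0.5, b = 1.75, n = 4
h = (b - a)/n = 0.312500

Simpson's rule: (h/3)[f(x₀) + 4f(x₁) + 2f(x₂) + ... + f(xₙ)]

x_0 = 0.5000, f(x_0) = 0.125000, coefficient = 1
x_1 = 0.8125, f(x_1) = 0.536377, coefficient = 4
x_2 = 1.1250, f(x_2) = 1.423828, coefficient = 2
x_3 = 1.4375, f(x_3) = 2.970459, coefficient = 4
x_4 = 1.7500, f(x_4) = 5.359375, coefficient = 1

I ≈ (0.312500/3) × 22.359375 = 2.329102
Exact value: 2.329102
Error: 0.000000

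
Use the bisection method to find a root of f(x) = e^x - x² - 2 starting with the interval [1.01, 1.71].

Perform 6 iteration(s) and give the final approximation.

f(x) = e^x - x² - 2
Initial interval: [1.01, 1.71]

Iteration 1:
  c_1 = (1.010000 + 1.710000)/2 = 1.360000
  f(c_1) = f(1.360000) = 0.046593
  f(a) × f(c) < 0, new interval: [1.010000, 1.360000]
Iteration 2:
  c_2 = (1.010000 + 1.360000)/2 = 1.185000
  f(c_2) = f(1.185000) = -0.133538
  f(a) × f(c) ≥ 0, new interval: [1.185000, 1.360000]
Iteration 3:
  c_3 = (1.185000 + 1.360000)/2 = 1.272500
  f(c_3) = f(1.272500) = -0.049490
  f(a) × f(c) ≥ 0, new interval: [1.272500, 1.360000]
Iteration 4:
  c_4 = (1.272500 + 1.360000)/2 = 1.316250
  f(c_4) = f(1.316250) = -0.003104
  f(a) × f(c) ≥ 0, new interval: [1.316250, 1.360000]
Iteration 5:
  c_5 = (1.316250 + 1.360000)/2 = 1.338125
  f(c_5) = f(1.338125) = 0.021311
  f(a) × f(c) < 0, new interval: [1.316250, 1.338125]
Iteration 6:
  c_6 = (1.316250 + 1.338125)/2 = 1.327187
  f(c_6) = f(1.327187) = 0.008997
  f(a) × f(c) < 0, new interval: [1.316250, 1.327187]

After 6 iteration(s), the approximation is c_6 = 1.327187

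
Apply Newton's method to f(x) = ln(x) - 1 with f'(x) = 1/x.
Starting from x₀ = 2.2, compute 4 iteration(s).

f(x) = ln(x) - 1
f'(x) = 1/x
x₀ = 2.2

Newton-Raphson formula: x_{n+1} = x_n - f(x_n)/f'(x_n)

Iteration 1:
  f(2.200000) = -0.211543
  f'(2.200000) = 0.454545
  x_1 = 2.200000 - (-0.211543)/0.454545 = 2.665394
Iteration 2:
  f(2.665394) = -0.019648
  f'(2.665394) = 0.375179
  x_2 = 2.665394 - (-0.019648)/0.375179 = 2.717764
Iteration 3:
  f(2.717764) = -0.000191
  f'(2.717764) = 0.367950
  x_3 = 2.717764 - (-0.000191)/0.367950 = 2.718282
Iteration 4:
  f(2.718282) = 0.000000
  f'(2.718282) = 0.367879
  x_4 = 2.718282 - 0.000000/0.367879 = 2.718282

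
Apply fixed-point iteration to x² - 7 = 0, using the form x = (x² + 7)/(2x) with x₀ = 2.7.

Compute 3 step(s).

Equation: x² - 7 = 0
Fixed-point form: x = (x² + 7)/(2x)
x₀ = 2.7

x_1 = g(2.700000) = 2.646296
x_2 = g(2.646296) = 2.645751
x_3 = g(2.645751) = 2.645751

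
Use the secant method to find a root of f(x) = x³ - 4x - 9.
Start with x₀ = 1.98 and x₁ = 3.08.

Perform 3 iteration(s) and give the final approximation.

f(x) = x³ - 4x - 9
x₀ = 1.98, x₁ = 3.08

Secant formula: x_{n+1} = x_n - f(x_n)(x_n - x_{n-1})/(f(x_n) - f(x_{n-1}))

Iteration 1:
  f(1.980000) = -9.157608
  f(3.080000) = 7.898112
  x_2 = 3.080000 - 7.898112×(3.080000 - 1.980000)/(7.898112 - (-9.157608))
       = 2.570615
Iteration 2:
  f(3.080000) = 7.898112
  f(2.570615) = -2.295674
  x_3 = 2.570615 - (-2.295674)×(2.570615 - 3.080000)/(-2.295674 - 7.898112)
       = 2.685330
Iteration 3:
  f(2.570615) = -2.295674
  f(2.685330) = -0.377406
  x_4 = 2.685330 - (-0.377406)×(2.685330 - 2.570615)/(-0.377406 - (-2.295674))
       = 2.707900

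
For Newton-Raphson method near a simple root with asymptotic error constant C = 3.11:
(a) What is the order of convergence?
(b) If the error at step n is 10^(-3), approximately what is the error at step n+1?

(a) Newton-Raphson has quadratic (order 2) convergence near simple roots.
    This means |e_{n+1}| ≈ C|e_n|².

(b) With |e_n| = 10^(-3) and C = 3.11:
    |e_{n+1}| ≈ 3.11 × (10^(-3))² = 3.11 × 10^(-6)

(a) 2 (quadratic); (b) |e_{n+1}| ≈ 3.110e-06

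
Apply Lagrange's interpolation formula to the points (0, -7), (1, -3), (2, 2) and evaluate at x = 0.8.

Lagrange interpolation formula:
P(x) = Σ yᵢ × Lᵢ(x)
where Lᵢ(x) = Π_{j≠i} (x - xⱼ)/(xᵢ - xⱼ)

L_0(0.8) = (0.8 - 1)/(0 - 1) × (0.8 - 2)/(0 - 2) = 0.120000
L_1(0.8) = (0.8 - 0)/(1 - 0) × (0.8 - 2)/(1 - 2) = 0.960000
L_2(0.8) = (0.8 - 0)/(2 - 0) × (0.8 - 1)/(2 - 1) = -0.080000

P(0.8) = (-7)×L_0(0.8) + (-3)×L_1(0.8) + 2×L_2(0.8)
P(0.8) = -3.880000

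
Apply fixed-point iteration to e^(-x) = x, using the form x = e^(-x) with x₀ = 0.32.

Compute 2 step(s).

Equation: e^(-x) = x
Fixed-point form: x = e^(-x)
x₀ = 0.32

x_1 = g(0.320000) = 0.726149
x_2 = g(0.726149) = 0.483768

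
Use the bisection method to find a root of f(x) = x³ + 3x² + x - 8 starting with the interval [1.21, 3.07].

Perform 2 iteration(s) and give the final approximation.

f(x) = x³ + 3x² + x - 8
Initial interval: [1.21, 3.07]

Iteration 1:
  c_1 = (1.210000 + 3.070000)/2 = 2.140000
  f(c_1) = f(2.140000) = 17.679144
  f(a) × f(c) < 0, new interval: [1.210000, 2.140000]
Iteration 2:
  c_2 = (1.210000 + 2.140000)/2 = 1.675000
  f(c_2) = f(1.675000) = 6.791297
  f(a) × f(c) < 0, new interval: [1.210000, 1.675000]

After 2 iteration(s), the approximation is c_2 = 1.675000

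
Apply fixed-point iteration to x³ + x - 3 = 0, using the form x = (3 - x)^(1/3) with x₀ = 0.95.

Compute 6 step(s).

Equation: x³ + x - 3 = 0
Fixed-point form: x = (3 - x)^(1/3)
x₀ = 0.95

x_1 = g(0.950000) = 1.270334
x_2 = g(1.270334) = 1.200386
x_3 = g(1.200386) = 1.216354
x_4 = g(1.216354) = 1.212745
x_5 = g(1.212745) = 1.213563
x_6 = g(1.213563) = 1.213378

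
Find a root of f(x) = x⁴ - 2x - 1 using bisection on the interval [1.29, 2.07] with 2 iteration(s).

f(x) = x⁴ - 2x - 1
Initial interval: [1.29, 2.07]

Iteration 1:
  c_1 = (1.290000 + 2.070000)/2 = 1.680000
  f(c_1) = f(1.680000) = 3.605942
  f(a) × f(c) < 0, new interval: [1.290000, 1.680000]
Iteration 2:
  c_2 = (1.290000 + 1.680000)/2 = 1.485000
  f(c_2) = f(1.485000) = 0.893017
  f(a) × f(c) < 0, new interval: [1.290000, 1.485000]

After 2 iteration(s), the approximation is c_2 = 1.485000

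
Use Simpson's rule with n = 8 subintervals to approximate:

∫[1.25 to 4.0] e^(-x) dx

f(x) = e^(-x)
a = 1.25, b = 4.0, n = 8
h = (b - a)/n = 0.343750

Simpson's rule: (h/3)[f(x₀) + 4f(x₁) + 2f(x₂) + ... + f(xₙ)]

x_0 = 1.2500, f(x_0) = 0.286505, coefficient = 1
x_1 = 1.5938, f(x_1) = 0.203162, coefficient = 4
x_2 = 1.9375, f(x_2) = 0.144064, coefficient = 2
x_3 = 2.2812, f(x_3) = 0.102156, coefficient = 4
x_4 = 2.6250, f(x_4) = 0.072440, coefficient = 2
x_5 = 2.9688, f(x_5) = 0.051367, coefficient = 4
x_6 = 3.3125, f(x_6) = 0.036425, coefficient = 2
x_7 = 3.6562, f(x_7) = 0.025829, coefficient = 4
x_8 = 4.0000, f(x_8) = 0.018316, coefficient = 1

I ≈ (0.343750/3) × 2.340739 = 0.268210
Exact value: 0.268189
Error: 0.000021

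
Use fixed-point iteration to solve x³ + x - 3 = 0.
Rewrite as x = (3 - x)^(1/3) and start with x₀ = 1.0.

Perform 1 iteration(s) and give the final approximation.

Equation: x³ + x - 3 = 0
Fixed-point form: x = (3 - x)^(1/3)
x₀ = 1.0

x_1 = g(1.000000) = 1.259921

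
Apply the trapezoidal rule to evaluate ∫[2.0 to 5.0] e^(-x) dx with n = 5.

f(x) = e^(-x)
a = 2.0, b = 5.0, n = 5
h = (b - a)/n = 0.600000

Trapezoidal rule: (h/2)[f(x₀) + 2f(x₁) + 2f(x₂) + ... + f(xₙ)]

x_0 = 2.0000, f(x_0) = 0.135335, coefficient = 1
x_1 = 2.6000, f(x_1) = 0.074274, coefficient = 2
x_2 = 3.2000, f(x_2) = 0.040762, coefficient = 2
x_3 = 3.8000, f(x_3) = 0.022371, coefficient = 2
x_4 = 4.4000, f(x_4) = 0.012277, coefficient = 2
x_5 = 5.0000, f(x_5) = 0.006738, coefficient = 1

I ≈ (0.600000/2) × 0.441441 = 0.132432
Exact value: 0.128597
Error: 0.003835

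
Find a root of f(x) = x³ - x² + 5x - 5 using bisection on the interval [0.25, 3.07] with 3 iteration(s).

f(x) = x³ - x² + 5x - 5
Initial interval: [0.25, 3.07]

Iteration 1:
  c_1 = (0.250000 + 3.070000)/2 = 1.660000
  f(c_1) = f(1.660000) = 5.118696
  f(a) × f(c) < 0, new interval: [0.250000, 1.660000]
Iteration 2:
  c_2 = (0.250000 + 1.660000)/2 = 0.955000
  f(c_2) = f(0.955000) = -0.266041
  f(a) × f(c) ≥ 0, new interval: [0.955000, 1.660000]
Iteration 3:
  c_3 = (0.955000 + 1.660000)/2 = 1.307500
  f(c_3) = f(1.307500) = 2.063189
  f(a) × f(c) < 0, new interval: [0.955000, 1.307500]

After 3 iteration(s), the approximation is c_3 = 1.307500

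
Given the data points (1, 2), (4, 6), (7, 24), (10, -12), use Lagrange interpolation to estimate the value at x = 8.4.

Lagrange interpolation formula:
P(x) = Σ yᵢ × Lᵢ(x)
where Lᵢ(x) = Π_{j≠i} (x - xⱼ)/(xᵢ - xⱼ)

L_0(8.4) = (8.4 - 4)/(1 - 4) × (8.4 - 7)/(1 - 7) × (8.4 - 10)/(1 - 10) = 0.060840
L_1(8.4) = (8.4 - 1)/(4 - 1) × (8.4 - 7)/(4 - 7) × (8.4 - 10)/(4 - 10) = -0.306963
L_2(8.4) = (8.4 - 1)/(7 - 1) × (8.4 - 4)/(7 - 4) × (8.4 - 10)/(7 - 10) = 0.964741
L_3(8.4) = (8.4 - 1)/(10 - 1) × (8.4 - 4)/(10 - 4) × (8.4 - 7)/(10 - 7) = 0.281383

P(8.4) = 2×L_0(8.4) + 6×L_1(8.4) + 24×L_2(8.4) + (-12)×L_3(8.4)
P(8.4) = 18.057086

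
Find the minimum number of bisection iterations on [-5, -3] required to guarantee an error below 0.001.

We need (b-a)/2^n ≤ 0.001
(-3 - (-5))/2^n ≤ 0.001
2/2^n ≤ 0.001
2^n ≥ 2000
n ≥ log₂(2000) = 10.97
n ≥ 11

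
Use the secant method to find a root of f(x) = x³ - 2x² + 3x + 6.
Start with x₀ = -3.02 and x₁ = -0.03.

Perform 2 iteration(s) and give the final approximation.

f(x) = x³ - 2x² + 3x + 6
x₀ = -3.02, x₁ = -0.03

Secant formula: x_{n+1} = x_n - f(x_n)(x_n - x_{n-1})/(f(x_n) - f(x_{n-1}))

Iteration 1:
  f(-3.020000) = -48.844408
  f(-0.030000) = 5.908173
  x_2 = -0.030000 - 5.908173×(-0.030000 - (-3.020000))/(5.908173 - (-48.844408))
       = -0.352641
Iteration 2:
  f(-0.030000) = 5.908173
  f(-0.352641) = 4.649512
  x_3 = -0.352641 - 4.649512×(-0.352641 - (-0.030000))/(4.649512 - 5.908173)
       = -1.544482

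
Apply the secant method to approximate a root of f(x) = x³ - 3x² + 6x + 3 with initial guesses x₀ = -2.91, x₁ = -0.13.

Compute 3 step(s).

f(x) = x³ - 3x² + 6x + 3
x₀ = -2.91, x₁ = -0.13

Secant formula: x_{n+1} = x_n - f(x_n)(x_n - x_{n-1})/(f(x_n) - f(x_{n-1}))

Iteration 1:
  f(-2.910000) = -64.506471
  f(-0.130000) = 2.167103
  x_2 = -0.130000 - 2.167103×(-0.130000 - (-2.910000))/(2.167103 - (-64.506471))
       = -0.220359
Iteration 2:
  f(-0.130000) = 2.167103
  f(-0.220359) = 1.521473
  x_3 = -0.220359 - 1.521473×(-0.220359 - (-0.130000))/(1.521473 - 2.167103)
       = -0.433296
Iteration 3:
  f(-0.220359) = 1.521473
  f(-0.433296) = -0.244359
  x_4 = -0.433296 - (-0.244359)×(-0.433296 - (-0.220359))/(-0.244359 - 1.521473)
       = -0.403829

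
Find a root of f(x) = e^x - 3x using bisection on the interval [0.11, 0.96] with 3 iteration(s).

f(x) = e^x - 3x
Initial interval: [0.11, 0.96]

Iteration 1:
  c_1 = (0.110000 + 0.960000)/2 = 0.535000
  f(c_1) = f(0.535000) = 0.102448
  f(a) × f(c) ≥ 0, new interval: [0.535000, 0.960000]
Iteration 2:
  c_2 = (0.535000 + 0.960000)/2 = 0.747500
  f(c_2) = f(0.747500) = -0.130786
  f(a) × f(c) < 0, new interval: [0.535000, 0.747500]
Iteration 3:
  c_3 = (0.535000 + 0.747500)/2 = 0.641250
  f(c_3) = f(0.641250) = -0.024897
  f(a) × f(c) < 0, new interval: [0.535000, 0.641250]

After 3 iteration(s), the approximation is c_3 = 0.641250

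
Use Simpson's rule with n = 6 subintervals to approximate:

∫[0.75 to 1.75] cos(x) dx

f(x) = cos(x)
a = 0.75, b = 1.75, n = 6
h = (b - a)/n = 0.166667

Simpson's rule: (h/3)[f(x₀) + 4f(x₁) + 2f(x₂) + ... + f(xₙ)]

x_0 = 0.7500, f(x_0) = 0.731689, coefficient = 1
x_1 = 0.9167, f(x_1) = 0.608469, coefficient = 4
x_2 = 1.0833, f(x_2) = 0.468386, coefficient = 2
x_3 = 1.2500, f(x_3) = 0.315322, coefficient = 4
x_4 = 1.4167, f(x_4) = 0.153520, coefficient = 2
x_5 = 1.5833, f(x_5) = -0.012537, coefficient = 4
x_6 = 1.7500, f(x_6) = -0.178246, coefficient = 1

I ≈ (0.166667/3) × 5.442273 = 0.302348
Exact value: 0.302347
Error: 0.000001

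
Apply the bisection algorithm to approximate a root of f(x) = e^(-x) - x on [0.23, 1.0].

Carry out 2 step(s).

f(x) = e^(-x) - x
Initial interval: [0.23, 1.0]

Iteration 1:
  c_1 = (0.230000 + 1.000000)/2 = 0.615000
  f(c_1) = f(0.615000) = -0.074359
  f(a) × f(c) < 0, new interval: [0.230000, 0.615000]
Iteration 2:
  c_2 = (0.230000 + 0.615000)/2 = 0.422500
  f(c_2) = f(0.422500) = 0.232906
  f(a) × f(c) ≥ 0, new interval: [0.422500, 0.615000]

After 2 iteration(s), the approximation is c_2 = 0.422500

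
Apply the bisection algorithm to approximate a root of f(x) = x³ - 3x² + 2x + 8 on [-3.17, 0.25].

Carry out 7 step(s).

f(x) = x³ - 3x² + 2x + 8
Initial interval: [-3.17, 0.25]

Iteration 1:
  c_1 = (-3.170000 + 0.250000)/2 = -1.460000
  f(c_1) = f(-1.460000) = -4.426936
  f(a) × f(c) ≥ 0, new interval: [-1.460000, 0.250000]
Iteration 2:
  c_2 = (-1.460000 + 0.250000)/2 = -0.605000
  f(c_2) = f(-0.605000) = 5.470480
  f(a) × f(c) < 0, new interval: [-1.460000, -0.605000]
Iteration 3:
  c_3 = (-1.460000 + (-0.605000))/2 = -1.032500
  f(c_3) = f(-1.032500) = 1.636128
  f(a) × f(c) < 0, new interval: [-1.460000, -1.032500]
Iteration 4:
  c_4 = (-1.460000 + (-1.032500))/2 = -1.246250
  f(c_4) = f(-1.246250) = -1.087517
  f(a) × f(c) ≥ 0, new interval: [-1.246250, -1.032500]
Iteration 5:
  c_5 = (-1.246250 + (-1.032500))/2 = -1.139375
  f(c_5) = f(-1.139375) = 0.347615
  f(a) × f(c) < 0, new interval: [-1.246250, -1.139375]
Iteration 6:
  c_6 = (-1.246250 + (-1.139375))/2 = -1.192812
  f(c_6) = f(-1.192812) = -0.351166
  f(a) × f(c) ≥ 0, new interval: [-1.192812, -1.139375]
Iteration 7:
  c_7 = (-1.192812 + (-1.139375))/2 = -1.166094
  f(c_7) = f(-1.166094) = 0.002864
  f(a) × f(c) < 0, new interval: [-1.192812, -1.166094]

After 7 iteration(s), the approximation is c_7 = -1.166094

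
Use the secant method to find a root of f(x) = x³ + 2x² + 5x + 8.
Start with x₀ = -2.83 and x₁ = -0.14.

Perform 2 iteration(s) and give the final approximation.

f(x) = x³ + 2x² + 5x + 8
x₀ = -2.83, x₁ = -0.14

Secant formula: x_{n+1} = x_n - f(x_n)(x_n - x_{n-1})/(f(x_n) - f(x_{n-1}))

Iteration 1:
  f(-2.830000) = -12.797387
  f(-0.140000) = 7.336456
  x_2 = -0.140000 - 7.336456×(-0.140000 - (-2.830000))/(7.336456 - (-12.797387))
       = -1.120194
Iteration 2:
  f(-0.140000) = 7.336456
  f(-1.120194) = 3.503042
  x_3 = -1.120194 - 3.503042×(-1.120194 - (-0.140000))/(3.503042 - 7.336456)
       = -2.015912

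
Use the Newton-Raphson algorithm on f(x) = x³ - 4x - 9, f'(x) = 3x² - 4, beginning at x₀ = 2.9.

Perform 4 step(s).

f(x) = x³ - 4x - 9
f'(x) = 3x² - 4
x₀ = 2.9

Newton-Raphson formula: x_{n+1} = x_n - f(x_n)/f'(x_n)

Iteration 1:
  f(2.900000) = 3.789000
  f'(2.900000) = 21.230000
  x_1 = 2.900000 - 3.789000/21.230000 = 2.721526
Iteration 2:
  f(2.721526) = 0.271435
  f'(2.721526) = 18.220114
  x_2 = 2.721526 - 0.271435/18.220114 = 2.706629
Iteration 3:
  f(2.706629) = 0.001809
  f'(2.706629) = 17.977515
  x_3 = 2.706629 - 0.001809/17.977515 = 2.706528
Iteration 4:
  f(2.706528) = 0.000000
  f'(2.706528) = 17.975881
  x_4 = 2.706528 - 0.000000/17.975881 = 2.706528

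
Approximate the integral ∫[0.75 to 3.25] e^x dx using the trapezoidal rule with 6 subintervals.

f(x) = e^x
a = 0.75, b = 3.25, n = 6
h = (b - a)/n = 0.416667

Trapezoidal rule: (h/2)[f(x₀) + 2f(x₁) + 2f(x₂) + ... + f(xₙ)]

x_0 = 0.7500, f(x_0) = 2.117000, coefficient = 1
x_1 = 1.1667, f(x_1) = 3.211271, coefficient = 2
x_2 = 1.5833, f(x_2) = 4.871166, coefficient = 2
x_3 = 2.0000, f(x_3) = 7.389056, coefficient = 2
x_4 = 2.4167, f(x_4) = 11.208436, coefficient = 2
x_5 = 2.8333, f(x_5) = 17.002040, coefficient = 2
x_6 = 3.2500, f(x_6) = 25.790340, coefficient = 1

I ≈ (0.416667/2) × 115.271276 = 24.014849
Exact value: 23.673340
Error: 0.341509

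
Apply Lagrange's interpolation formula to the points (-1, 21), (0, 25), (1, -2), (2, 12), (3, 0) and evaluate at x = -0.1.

Lagrange interpolation formula:
P(x) = Σ yᵢ × Lᵢ(x)
where Lᵢ(x) = Π_{j≠i} (x - xⱼ)/(xᵢ - xⱼ)

L_0(-0.1) = (-0.1 - 0)/(-1 - 0) × (-0.1 - 1)/(-1 - 1) × (-0.1 - 2)/(-1 - 2) × (-0.1 - 3)/(-1 - 3) = 0.029838
L_1(-0.1) = (-0.1 - (-1))/(0 - (-1)) × (-0.1 - 1)/(0 - 1) × (-0.1 - 2)/(0 - 2) × (-0.1 - 3)/(0 - 3) = 1.074150
L_2(-0.1) = (-0.1 - (-1))/(1 - (-1)) × (-0.1 - 0)/(1 - 0) × (-0.1 - 2)/(1 - 2) × (-0.1 - 3)/(1 - 3) = -0.146475
L_3(-0.1) = (-0.1 - (-1))/(2 - (-1)) × (-0.1 - 0)/(2 - 0) × (-0.1 - 1)/(2 - 1) × (-0.1 - 3)/(2 - 3) = 0.051150
L_4(-0.1) = (-0.1 - (-1))/(3 - (-1)) × (-0.1 - 0)/(3 - 0) × (-0.1 - 1)/(3 - 1) × (-0.1 - 2)/(3 - 2) = -0.008663

P(-0.1) = 21×L_0(-0.1) + 25×L_1(-0.1) + (-2)×L_2(-0.1) + 12×L_3(-0.1) + 0×L_4(-0.1)
P(-0.1) = 28.387088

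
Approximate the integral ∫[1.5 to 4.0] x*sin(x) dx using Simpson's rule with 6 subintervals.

f(x) = x*sin(x)
a = 1.5, b = 4.0, n = 6
h = (b - a)/n = 0.416667

Simpson's rule: (h/3)[f(x₀) + 4f(x₁) + 2f(x₂) + ... + f(xₙ)]

x_0 = 1.5000, f(x_0) = 1.496242, coefficient = 1
x_1 = 1.9167, f(x_1) = 1.803163, coefficient = 4
x_2 = 2.3333, f(x_2) = 1.687200, coefficient = 2
x_3 = 2.7500, f(x_3) = 1.049568, coefficient = 4
x_4 = 3.1667, f(x_4) = -0.079393, coefficient = 2
x_5 = 3.5833, f(x_5) = -1.531924, coefficient = 4
x_6 = 4.0000, f(x_6) = -3.027210, coefficient = 1

I ≈ (0.416667/3) × 6.967875 = 0.967760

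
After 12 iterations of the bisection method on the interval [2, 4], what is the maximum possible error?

Bisection error bound: |error| ≤ (b-a)/2^n
|error| ≤ (4 - 2)/2^12 = 2/2^12
|error| ≤ 0.0004882812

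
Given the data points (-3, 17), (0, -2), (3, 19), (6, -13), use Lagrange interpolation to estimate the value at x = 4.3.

Lagrange interpolation formula:
P(x) = Σ yᵢ × Lᵢ(x)
where Lᵢ(x) = Π_{j≠i} (x - xⱼ)/(xᵢ - xⱼ)

L_0(4.3) = (4.3 - 0)/(-3 - 0) × (4.3 - 3)/(-3 - 3) × (4.3 - 6)/(-3 - 6) = 0.058660
L_1(4.3) = (4.3 - (-3))/(0 - (-3)) × (4.3 - 3)/(0 - 3) × (4.3 - 6)/(0 - 6) = -0.298759
L_2(4.3) = (4.3 - (-3))/(3 - (-3)) × (4.3 - 0)/(3 - 0) × (4.3 - 6)/(3 - 6) = 0.988204
L_3(4.3) = (4.3 - (-3))/(6 - (-3)) × (4.3 - 0)/(6 - 0) × (4.3 - 3)/(6 - 3) = 0.251895

P(4.3) = 17×L_0(4.3) + (-2)×L_1(4.3) + 19×L_2(4.3) + (-13)×L_3(4.3)
P(4.3) = 17.095981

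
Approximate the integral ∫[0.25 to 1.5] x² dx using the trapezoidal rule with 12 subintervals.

f(x) = x²
a = 0.25, b = 1.5, n = 12
h = (b - a)/n = 0.104167

Trapezoidal rule: (h/2)[f(x₀) + 2f(x₁) + 2f(x₂) + ... + f(xₙ)]

x_0 = 0.2500, f(x_0) = 0.062500, coefficient = 1
x_1 = 0.3542, f(x_1) = 0.125434, coefficient = 2
x_2 = 0.4583, f(x_2) = 0.210069, coefficient = 2
x_3 = 0.5625, f(x_3) = 0.316406, coefficient = 2
x_4 = 0.6667, f(x_4) = 0.444444, coefficient = 2
x_5 = 0.7708, f(x_5) = 0.594184, coefficient = 2
x_6 = 0.8750, f(x_6) = 0.765625, coefficient = 2
x_7 = 0.9792, f(x_7) = 0.958767, coefficient = 2
x_8 = 1.0833, f(x_8) = 1.173611, coefficient = 2
x_9 = 1.1875, f(x_9) = 1.410156, coefficient = 2
x_10 = 1.2917, f(x_10) = 1.668403, coefficient = 2
x_11 = 1.3958, f(x_11) = 1.948351, coefficient = 2
x_12 = 1.5000, f(x_12) = 2.250000, coefficient = 1

I ≈ (0.104167/2) × 21.543403 = 1.122052
Exact value: 1.119792
Error: 0.002261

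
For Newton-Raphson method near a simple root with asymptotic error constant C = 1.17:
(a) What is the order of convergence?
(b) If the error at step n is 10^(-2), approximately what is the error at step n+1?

(a) Newton-Raphson has quadratic (order 2) convergence near simple roots.
    This means |e_{n+1}| ≈ C|e_n|².

(b) With |e_n| = 10^(-2) and C = 1.17:
    |e_{n+1}| ≈ 1.17 × (10^(-2))² = 1.17 × 10^(-4)

(a) 2 (quadratic); (b) |e_{n+1}| ≈ 1.170e-04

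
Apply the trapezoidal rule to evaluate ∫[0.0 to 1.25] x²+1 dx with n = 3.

f(x) = x²+1
a = 0.0, b = 1.25, n = 3
h = (b - a)/n = 0.416667

Trapezoidal rule: (h/2)[f(x₀) + 2f(x₁) + 2f(x₂) + ... + f(xₙ)]

x_0 = 0.0000, f(x_0) = 1.000000, coefficient = 1
x_1 = 0.4167, f(x_1) = 1.173611, coefficient = 2
x_2 = 0.8333, f(x_2) = 1.694444, coefficient = 2
x_3 = 1.2500, f(x_3) = 2.562500, coefficient = 1

I ≈ (0.416667/2) × 9.298611 = 1.937211
Exact value: 1.901042
Error: 0.036169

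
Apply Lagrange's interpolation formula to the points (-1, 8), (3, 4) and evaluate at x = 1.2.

Lagrange interpolation formula:
P(x) = Σ yᵢ × Lᵢ(x)
where Lᵢ(x) = Π_{j≠i} (x - xⱼ)/(xᵢ - xⱼ)

L_0(1.2) = (1.2 - 3)/(-1 - 3) = 0.450000
L_1(1.2) = (1.2 - (-1))/(3 - (-1)) = 0.550000

P(1.2) = 8×L_0(1.2) + 4×L_1(1.2)
P(1.2) = 5.800000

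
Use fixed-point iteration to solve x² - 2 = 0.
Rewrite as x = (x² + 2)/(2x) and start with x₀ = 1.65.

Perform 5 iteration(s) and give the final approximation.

Equation: x² - 2 = 0
Fixed-point form: x = (x² + 2)/(2x)
x₀ = 1.65

x_1 = g(1.650000) = 1.431061
x_2 = g(1.431061) = 1.414313
x_3 = g(1.414313) = 1.414214
x_4 = g(1.414214) = 1.414214
x_5 = g(1.414214) = 1.414214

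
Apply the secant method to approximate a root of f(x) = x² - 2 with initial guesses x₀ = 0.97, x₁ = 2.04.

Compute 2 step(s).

f(x) = x² - 2
x₀ = 0.97, x₁ = 2.04

Secant formula: x_{n+1} = x_n - f(x_n)(x_n - x_{n-1})/(f(x_n) - f(x_{n-1}))

Iteration 1:
  f(0.970000) = -1.059100
  f(2.040000) = 2.161600
  x_2 = 2.040000 - 2.161600×(2.040000 - 0.970000)/(2.161600 - (-1.059100))
       = 1.321860
Iteration 2:
  f(2.040000) = 2.161600
  f(1.321860) = -0.252685
  x_3 = 1.321860 - (-0.252685)×(1.321860 - 2.040000)/(-0.252685 - 2.161600)
       = 1.397023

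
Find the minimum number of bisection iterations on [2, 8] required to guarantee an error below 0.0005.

We need (b-a)/2^n ≤ 0.0005
(8 - 2)/2^n ≤ 0.0005
6/2^n ≤ 0.0005
2^n ≥ 12000
n ≥ log₂(12000) = 13.55
n ≥ 14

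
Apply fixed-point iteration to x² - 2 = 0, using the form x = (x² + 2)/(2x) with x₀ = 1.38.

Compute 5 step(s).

Equation: x² - 2 = 0
Fixed-point form: x = (x² + 2)/(2x)
x₀ = 1.38

x_1 = g(1.380000) = 1.414638
x_2 = g(1.414638) = 1.414214
x_3 = g(1.414214) = 1.414214
x_4 = g(1.414214) = 1.414214
x_5 = g(1.414214) = 1.414214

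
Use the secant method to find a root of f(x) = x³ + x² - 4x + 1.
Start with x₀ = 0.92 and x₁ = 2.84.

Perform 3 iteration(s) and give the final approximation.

f(x) = x³ + x² - 4x + 1
x₀ = 0.92, x₁ = 2.84

Secant formula: x_{n+1} = x_n - f(x_n)(x_n - x_{n-1})/(f(x_n) - f(x_{n-1}))

Iteration 1:
  f(0.920000) = -1.054912
  f(2.840000) = 20.611904
  x_2 = 2.840000 - 20.611904×(2.840000 - 0.920000)/(20.611904 - (-1.054912))
       = 1.013481
Iteration 2:
  f(2.840000) = 20.611904
  f(1.013481) = -0.985790
  x_3 = 1.013481 - (-0.985790)×(1.013481 - 2.840000)/(-0.985790 - 20.611904)
       = 1.096849
Iteration 3:
  f(1.013481) = -0.985790
  f(1.096849) = -0.864723
  x_4 = 1.096849 - (-0.864723)×(1.096849 - 1.013481)/(-0.864723 - (-0.985790))
       = 1.692312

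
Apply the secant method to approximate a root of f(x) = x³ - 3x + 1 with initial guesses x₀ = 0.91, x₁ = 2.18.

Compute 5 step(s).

f(x) = x³ - 3x + 1
x₀ = 0.91, x₁ = 2.18

Secant formula: x_{n+1} = x_n - f(x_n)(x_n - x_{n-1})/(f(x_n) - f(x_{n-1}))

Iteration 1:
  f(0.910000) = -0.976429
  f(2.180000) = 4.820232
  x_2 = 2.180000 - 4.820232×(2.180000 - 0.910000)/(4.820232 - (-0.976429))
       = 1.123927
Iteration 2:
  f(2.180000) = 4.820232
  f(1.123927) = -0.952023
  x_3 = 1.123927 - (-0.952023)×(1.123927 - 2.180000)/(-0.952023 - 4.820232)
       = 1.298106
Iteration 3:
  f(1.123927) = -0.952023
  f(1.298106) = -0.706906
  x_4 = 1.298106 - (-0.706906)×(1.298106 - 1.123927)/(-0.706906 - (-0.952023))
       = 1.800431
Iteration 4:
  f(1.298106) = -0.706906
  f(1.800431) = 1.434894
  x_5 = 1.800431 - 1.434894×(1.800431 - 1.298106)/(1.434894 - (-0.706906))
       = 1.463900
Iteration 5:
  f(1.800431) = 1.434894
  f(1.463900) = -0.254559
  x_6 = 1.463900 - (-0.254559)×(1.463900 - 1.800431)/(-0.254559 - 1.434894)
       = 1.514607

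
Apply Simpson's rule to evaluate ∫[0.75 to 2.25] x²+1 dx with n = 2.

f(x) = x²+1
a = 0.75, b = 2.25, n = 2
h = (b - a)/n = 0.750000

Simpson's rule: (h/3)[f(x₀) + 4f(x₁) + 2f(x₂) + ... + f(xₙ)]

x_0 = 0.7500, f(x_0) = 1.562500, coefficient = 1
x_1 = 1.5000, f(x_1) = 3.250000, coefficient = 4
x_2 = 2.2500, f(x_2) = 6.062500, coefficient = 1

I ≈ (0.750000/3) × 20.625000 = 5.156250
Exact value: 5.156250
Error: 0.000000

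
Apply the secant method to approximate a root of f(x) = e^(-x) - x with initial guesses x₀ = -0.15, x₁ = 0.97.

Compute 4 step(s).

f(x) = e^(-x) - x
x₀ = -0.15, x₁ = 0.97

Secant formula: x_{n+1} = x_n - f(x_n)(x_n - x_{n-1})/(f(x_n) - f(x_{n-1}))

Iteration 1:
  f(-0.150000) = 1.311834
  f(0.970000) = -0.590917
  x_2 = 0.970000 - (-0.590917)×(0.970000 - (-0.150000))/(-0.590917 - 1.311834)
       = 0.622174
Iteration 2:
  f(0.970000) = -0.590917
  f(0.622174) = -0.085397
  x_3 = 0.622174 - (-0.085397)×(0.622174 - 0.970000)/(-0.085397 - (-0.590917))
       = 0.563415
Iteration 3:
  f(0.622174) = -0.085397
  f(0.563415) = 0.005846
  x_4 = 0.563415 - 0.005846×(0.563415 - 0.622174)/(0.005846 - (-0.085397))
       = 0.567180
Iteration 4:
  f(0.563415) = 0.005846
  f(0.567180) = -0.000058
  x_5 = 0.567180 - (-0.000058)×(0.567180 - 0.563415)/(-0.000058 - 0.005846)
       = 0.567143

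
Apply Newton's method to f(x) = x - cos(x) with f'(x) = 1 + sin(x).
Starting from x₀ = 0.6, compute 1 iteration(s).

f(x) = x - cos(x)
f'(x) = 1 + sin(x)
x₀ = 0.6

Newton-Raphson formula: x_{n+1} = x_n - f(x_n)/f'(x_n)

Iteration 1:
  f(0.600000) = -0.225336
  f'(0.600000) = 1.564642
  x_1 = 0.600000 - (-0.225336)/1.564642 = 0.744017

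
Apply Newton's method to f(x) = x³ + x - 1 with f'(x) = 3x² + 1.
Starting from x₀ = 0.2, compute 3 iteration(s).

f(x) = x³ + x - 1
f'(x) = 3x² + 1
x₀ = 0.2

Newton-Raphson formula: x_{n+1} = x_n - f(x_n)/f'(x_n)

Iteration 1:
  f(0.200000) = -0.792000
  f'(0.200000) = 1.120000
  x_1 = 0.200000 - (-0.792000)/1.120000 = 0.907143
Iteration 2:
  f(0.907143) = 0.653638
  f'(0.907143) = 3.468724
  x_2 = 0.907143 - 0.653638/3.468724 = 0.718705
Iteration 3:
  f(0.718705) = 0.089943
  f'(0.718705) = 2.549612
  x_3 = 0.718705 - 0.089943/2.549612 = 0.683428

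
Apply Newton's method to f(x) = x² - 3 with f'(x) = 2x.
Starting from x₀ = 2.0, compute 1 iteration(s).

f(x) = x² - 3
f'(x) = 2x
x₀ = 2.0

Newton-Raphson formula: x_{n+1} = x_n - f(x_n)/f'(x_n)

Iteration 1:
  f(2.000000) = 1.000000
  f'(2.000000) = 4.000000
  x_1 = 2.000000 - 1.000000/4.000000 = 1.750000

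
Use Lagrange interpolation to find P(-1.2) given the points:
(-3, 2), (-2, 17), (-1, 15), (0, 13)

Lagrange interpolation formula:
P(x) = Σ yᵢ × Lᵢ(x)
where Lᵢ(x) = Π_{j≠i} (x - xⱼ)/(xᵢ - xⱼ)

L_0(-1.2) = (-1.2 - (-2))/(-3 - (-2)) × (-1.2 - (-1))/(-3 - (-1)) × (-1.2 - 0)/(-3 - 0) = -0.032000
L_1(-1.2) = (-1.2 - (-3))/(-2 - (-3)) × (-1.2 - (-1))/(-2 - (-1)) × (-1.2 - 0)/(-2 - 0) = 0.216000
L_2(-1.2) = (-1.2 - (-3))/(-1 - (-3)) × (-1.2 - (-2))/(-1 - (-2)) × (-1.2 - 0)/(-1 - 0) = 0.864000
L_3(-1.2) = (-1.2 - (-3))/(0 - (-3)) × (-1.2 - (-2))/(0 - (-2)) × (-1.2 - (-1))/(0 - (-1)) = -0.048000

P(-1.2) = 2×L_0(-1.2) + 17×L_1(-1.2) + 15×L_2(-1.2) + 13×L_3(-1.2)
P(-1.2) = 15.944000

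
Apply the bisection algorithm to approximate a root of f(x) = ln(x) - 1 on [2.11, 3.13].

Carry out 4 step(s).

f(x) = ln(x) - 1
Initial interval: [2.11, 3.13]

Iteration 1:
  c_1 = (2.110000 + 3.130000)/2 = 2.620000
  f(c_1) = f(2.620000) = -0.036826
  f(a) × f(c) ≥ 0, new interval: [2.620000, 3.130000]
Iteration 2:
  c_2 = (2.620000 + 3.130000)/2 = 2.875000
  f(c_2) = f(2.875000) = 0.056053
  f(a) × f(c) < 0, new interval: [2.620000, 2.875000]
Iteration 3:
  c_3 = (2.620000 + 2.875000)/2 = 2.747500
  f(c_3) = f(2.747500) = 0.010691
  f(a) × f(c) < 0, new interval: [2.620000, 2.747500]
Iteration 4:
  c_4 = (2.620000 + 2.747500)/2 = 2.683750
  f(c_4) = f(2.683750) = -0.012785
  f(a) × f(c) ≥ 0, new interval: [2.683750, 2.747500]

After 4 iteration(s), the approximation is c_4 = 2.683750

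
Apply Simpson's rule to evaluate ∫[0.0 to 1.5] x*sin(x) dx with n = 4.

f(x) = x*sin(x)
a = 0.0, b = 1.5, n = 4
h = (b - a)/n = 0.375000

Simpson's rule: (h/3)[f(x₀) + 4f(x₁) + 2f(x₂) + ... + f(xₙ)]

x_0 = 0.0000, f(x_0) = 0.000000, coefficient = 1
x_1 = 0.3750, f(x_1) = 0.137352, coefficient = 4
x_2 = 0.7500, f(x_2) = 0.511229, coefficient = 2
x_3 = 1.1250, f(x_3) = 1.015051, coefficient = 4
x_4 = 1.5000, f(x_4) = 1.496242, coefficient = 1

I ≈ (0.375000/3) × 7.128314 = 0.891039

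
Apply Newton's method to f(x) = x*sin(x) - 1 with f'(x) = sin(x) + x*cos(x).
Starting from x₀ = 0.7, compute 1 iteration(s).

f(x) = x*sin(x) - 1
f'(x) = sin(x) + x*cos(x)
x₀ = 0.7

Newton-Raphson formula: x_{n+1} = x_n - f(x_n)/f'(x_n)

Iteration 1:
  f(0.700000) = -0.549048
  f'(0.700000) = 1.179607
  x_1 = 0.700000 - (-0.549048)/1.179607 = 1.165450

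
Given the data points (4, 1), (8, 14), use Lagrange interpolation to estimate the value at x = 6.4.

Lagrange interpolation formula:
P(x) = Σ yᵢ × Lᵢ(x)
where Lᵢ(x) = Π_{j≠i} (x - xⱼ)/(xᵢ - xⱼ)

L_0(6.4) = (6.4 - 8)/(4 - 8) = 0.400000
L_1(6.4) = (6.4 - 4)/(8 - 4) = 0.600000

P(6.4) = 1×L_0(6.4) + 14×L_1(6.4)
P(6.4) = 8.800000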